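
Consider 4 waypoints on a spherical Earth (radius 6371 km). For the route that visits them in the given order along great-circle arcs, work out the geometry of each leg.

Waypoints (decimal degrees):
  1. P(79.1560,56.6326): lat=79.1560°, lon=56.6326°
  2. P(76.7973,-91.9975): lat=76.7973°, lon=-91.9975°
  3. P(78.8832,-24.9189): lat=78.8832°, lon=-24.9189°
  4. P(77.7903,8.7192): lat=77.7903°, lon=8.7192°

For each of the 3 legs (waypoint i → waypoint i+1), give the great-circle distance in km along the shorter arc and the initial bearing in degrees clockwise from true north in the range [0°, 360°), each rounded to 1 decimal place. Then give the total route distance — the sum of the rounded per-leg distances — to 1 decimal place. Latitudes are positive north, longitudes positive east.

Leg 1: φ1=1.3815328, φ2=1.3403657, Δφ=-0.0411671, Δλ=-2.5940846 rad; a=sin²(Δφ/2)+cosφ1·cosφ2·sin²(Δλ/2)=0.0402526312; c=2·atan2(√a, √(1-a))=0.404003100; dist=6371·c=2573.904 ≈ 2573.9 km; running total=2573.9 km
Leg 1 bearing: y=sinΔλ·cosφ2=-0.11889447, x=cosφ1·sinφ2-sinφ1·cosφ2·cosΔλ=0.37469125; θ=atan2(y, x)=-17.6049° <0 so +360° → 342.3951° ≈ 342.4°
Leg 2: φ1=1.3403657, φ2=1.3767716, Δφ=0.0364058, Δλ=1.1707424 rad; a=sin²(Δφ/2)+cosφ1·cosφ2·sin²(Δλ/2)=0.0137743409; c=2·atan2(√a, √(1-a))=0.235270515; dist=6371·c=1498.908 ≈ 1498.9 km; running total=4072.8 km
Leg 2 bearing: y=sinΔλ·cosφ2=0.17758544, x=cosφ1·sinφ2-sinφ1·cosφ2·cosΔλ=0.15100280; θ=atan2(y, x)=49.6251° ≈ 49.6°
Leg 3: φ1=1.3767716, φ2=1.3576969, Δφ=-0.0190747, Δλ=0.5870956 rad; a=sin²(Δφ/2)+cosφ1·cosφ2·sin²(Δλ/2)=0.0035049813; c=2·atan2(√a, √(1-a))=0.118475042; dist=6371·c=754.804 ≈ 754.8 km; running total=4827.6 km
Leg 3 bearing: y=sinΔλ·cosφ2=0.11715404, x=cosφ1·sinφ2-sinφ1·cosφ2·cosΔλ=0.01567536; θ=atan2(y, x)=82.3790° ≈ 82.4°

Leg 1: dist=2573.9 km, bearing=342.4°
Leg 2: dist=1498.9 km, bearing=49.6°
Leg 3: dist=754.8 km, bearing=82.4°
Total: 4827.6 km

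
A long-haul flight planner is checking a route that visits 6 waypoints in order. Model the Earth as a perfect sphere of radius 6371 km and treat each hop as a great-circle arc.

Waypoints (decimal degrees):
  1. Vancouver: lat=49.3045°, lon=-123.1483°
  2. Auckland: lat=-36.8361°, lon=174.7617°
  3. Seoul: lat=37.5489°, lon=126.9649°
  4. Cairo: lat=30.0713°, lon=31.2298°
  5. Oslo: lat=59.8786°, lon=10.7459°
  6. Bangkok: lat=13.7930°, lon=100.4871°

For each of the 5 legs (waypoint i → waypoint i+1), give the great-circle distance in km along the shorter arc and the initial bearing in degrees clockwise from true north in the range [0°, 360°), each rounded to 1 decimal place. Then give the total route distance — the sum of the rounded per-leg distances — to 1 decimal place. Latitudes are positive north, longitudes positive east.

Leg 1: dist=11357.3 km, bearing=226.3°
Leg 2: dist=9619.4 km, bearing=324.0°
Leg 3: dist=8484.3 km, bearing=297.6°
Leg 4: dist=3651.0 km, bearing=341.1°
Leg 5: dist=8669.9 km, bearing=83.2°
Total: 41781.9 km

Leg 1: φ1=0.8605259, φ2=-0.6429112, Δφ=-1.5034371, Δλ=5.1995104 rad; a=sin²(Δφ/2)+cosφ1·cosφ2·sin²(Δλ/2)=0.6051391434; c=2·atan2(√a, √(1-a))=1.782655929; dist=6371·c=11357.301 ≈ 11357.3 km; running total=11357.3 km
Leg 1 bearing: y=sinΔλ·cosφ2=-0.70725980, x=cosφ1·sinφ2-sinφ1·cosφ2·cosΔλ=-0.67495676; θ=atan2(y, x)=-133.6612° <0 so +360° → 226.3388° ≈ 226.3°
Leg 2: φ1=-0.6429112, φ2=0.6553519, Δφ=1.2982632, Δλ=-0.8342115 rad; a=sin²(Δφ/2)+cosφ1·cosφ2·sin²(Δλ/2)=0.4695552953; c=2·atan2(√a, √(1-a))=1.509869230; dist=6371·c=9619.377 ≈ 9619.4 km; running total=20976.7 km
Leg 2 bearing: y=sinΔλ·cosφ2=-0.58730495, x=cosφ1·sinφ2-sinφ1·cosφ2·cosΔλ=0.80707210; θ=atan2(y, x)=-36.0433° <0 so +360° → 323.9567° ≈ 324.0°
Leg 3: φ1=0.6553519, φ2=0.5248432, Δφ=-0.1305087, Δλ=-1.6708927 rad; a=sin²(Δφ/2)+cosφ1·cosφ2·sin²(Δλ/2)=0.3815939010; c=2·atan2(√a, √(1-a))=1.331712927; dist=6371·c=8484.343 ≈ 8484.3 km; running total=29461.0 km
Leg 3 bearing: y=sinΔλ·cosφ2=-0.86107078, x=cosφ1·sinφ2-sinφ1·cosφ2·cosΔλ=0.44997454; θ=atan2(y, x)=-62.4095° <0 so +360° → 297.5905° ≈ 297.6°
Leg 4: φ1=0.5248432, φ2=1.0450787, Δφ=0.5202355, Δλ=-0.3575115 rad; a=sin²(Δφ/2)+cosφ1·cosφ2·sin²(Δλ/2)=0.0798788384; c=2·atan2(√a, √(1-a))=0.573066342; dist=6371·c=3651.006 ≈ 3651.0 km; running total=33112.0 km
Leg 4 bearing: y=sinΔλ·cosφ2=-0.17561382, x=cosφ1·sinφ2-sinφ1·cosφ2·cosΔλ=0.51298404; θ=atan2(y, x)=-18.8980° <0 so +360° → 341.1020° ≈ 341.1°
Leg 5: φ1=1.0450787, φ2=0.2407333, Δφ=-0.8043455, Δλ=1.5662794 rad; a=sin²(Δφ/2)+cosφ1·cosφ2·sin²(Δλ/2)=0.3957891976; c=2·atan2(√a, √(1-a))=1.360835482; dist=6371·c=8669.883 ≈ 8669.9 km; running total=41781.9 km
Leg 5 bearing: y=sinΔλ·cosφ2=0.97115351, x=cosφ1·sinφ2-sinφ1·cosφ2·cosΔλ=0.11585033; θ=atan2(y, x)=83.1972° ≈ 83.2°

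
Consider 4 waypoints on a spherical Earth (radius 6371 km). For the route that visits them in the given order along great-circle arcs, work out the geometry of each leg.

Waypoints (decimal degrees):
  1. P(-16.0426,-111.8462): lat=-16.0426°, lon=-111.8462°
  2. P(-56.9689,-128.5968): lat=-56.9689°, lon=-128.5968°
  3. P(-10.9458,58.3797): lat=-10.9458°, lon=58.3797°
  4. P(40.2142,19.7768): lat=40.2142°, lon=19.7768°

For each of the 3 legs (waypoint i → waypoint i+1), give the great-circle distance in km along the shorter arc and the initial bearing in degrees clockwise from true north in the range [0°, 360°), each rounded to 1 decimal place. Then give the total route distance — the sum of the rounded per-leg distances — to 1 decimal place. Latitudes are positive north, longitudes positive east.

Leg 1: φ1=-0.2799962, φ2=-0.9942949, Δφ=-0.7142987, Δλ=-0.2923531 rad; a=sin²(Δφ/2)+cosφ1·cosφ2·sin²(Δλ/2)=0.1333378330; c=2·atan2(√a, √(1-a))=0.747597586; dist=6371·c=4762.944 ≈ 4762.9 km; running total=4762.9 km
Leg 1 bearing: y=sinΔλ·cosφ2=-0.15709958, x=cosφ1·sinφ2-sinφ1·cosφ2·cosΔλ=-0.66147951; θ=atan2(y, x)=-166.6399° <0 so +360° → 193.3601° ≈ 193.4°
Leg 2: φ1=-0.9942949, φ2=-0.1910402, Δφ=0.8032546, Δλ=3.2633555 rad; a=sin²(Δφ/2)+cosφ1·cosφ2·sin²(Δλ/2)=0.6860120561; c=2·atan2(√a, √(1-a))=1.951985028; dist=6371·c=12436.097 ≈ 12436.1 km; running total=17199.0 km
Leg 2 bearing: y=sinΔλ·cosφ2=-0.11925251, x=cosφ1·sinφ2-sinφ1·cosφ2·cosΔλ=-0.92053077; θ=atan2(y, x)=-172.6186° <0 so +360° → 187.3814° ≈ 187.4°
Leg 3: φ1=-0.1910402, φ2=0.7018702, Δφ=0.8929104, Δλ=-0.6737477 rad; a=sin²(Δφ/2)+cosφ1·cosφ2·sin²(Δλ/2)=0.2683397594; c=2·atan2(√a, √(1-a))=1.089057868; dist=6371·c=6938.388 ≈ 6938.4 km; running total=24137.4 km
Leg 3 bearing: y=sinΔλ·cosφ2=-0.47644715, x=cosφ1·sinφ2-sinφ1·cosφ2·cosΔλ=0.74721633; θ=atan2(y, x)=-32.5228° <0 so +360° → 327.4772° ≈ 327.5°

Leg 1: dist=4762.9 km, bearing=193.4°
Leg 2: dist=12436.1 km, bearing=187.4°
Leg 3: dist=6938.4 km, bearing=327.5°
Total: 24137.4 km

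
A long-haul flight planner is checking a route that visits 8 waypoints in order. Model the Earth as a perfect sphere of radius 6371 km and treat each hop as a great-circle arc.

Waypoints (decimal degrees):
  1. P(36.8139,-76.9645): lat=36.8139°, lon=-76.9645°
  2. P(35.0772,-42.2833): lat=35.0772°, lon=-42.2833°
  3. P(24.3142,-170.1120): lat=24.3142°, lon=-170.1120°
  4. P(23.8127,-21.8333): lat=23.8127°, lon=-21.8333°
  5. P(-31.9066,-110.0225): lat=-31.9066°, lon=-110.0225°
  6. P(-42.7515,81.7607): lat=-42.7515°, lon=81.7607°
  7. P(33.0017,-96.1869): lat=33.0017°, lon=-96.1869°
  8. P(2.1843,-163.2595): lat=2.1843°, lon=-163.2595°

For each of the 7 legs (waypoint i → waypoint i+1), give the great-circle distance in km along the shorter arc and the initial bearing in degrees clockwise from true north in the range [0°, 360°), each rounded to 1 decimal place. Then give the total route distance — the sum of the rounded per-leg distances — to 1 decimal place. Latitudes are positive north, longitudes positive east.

Leg 1: φ1=0.6425238, φ2=0.6122126, Δφ=-0.0303111, Δλ=0.6053011 rad; a=sin²(Δφ/2)+cosφ1·cosφ2·sin²(Δλ/2)=0.0584325401; c=2·atan2(√a, √(1-a))=0.488293024; dist=6371·c=3110.915 ≈ 3110.9 km; running total=3110.9 km
Leg 1 bearing: y=sinΔλ·cosφ2=0.46566531, x=cosφ1·sinφ2-sinφ1·cosφ2·cosΔλ=0.05682017; θ=atan2(y, x)=83.0432° ≈ 83.0°
Leg 2: φ1=0.6122126, φ2=0.4243628, Δφ=-0.1878498, Δλ=-2.2310317 rad; a=sin²(Δφ/2)+cosφ1·cosφ2·sin²(Δλ/2)=0.6103879703; c=2·atan2(√a, √(1-a))=1.793406297; dist=6371·c=11425.792 ≈ 11425.8 km; running total=14536.7 km
Leg 2 bearing: y=sinΔλ·cosφ2=-0.71978939, x=cosφ1·sinφ2-sinφ1·cosφ2·cosΔλ=0.65814985; θ=atan2(y, x)=-47.5613° <0 so +360° → 312.4387° ≈ 312.4°
Leg 3: φ1=0.4243628, φ2=0.4156100, Δφ=-0.0087528, Δλ=2.5879515 rad; a=sin²(Δφ/2)+cosφ1·cosφ2·sin²(Δλ/2)=0.7714690020; c=2·atan2(√a, √(1-a))=2.144728066; dist=6371·c=13664.063 ≈ 13664.1 km; running total=28200.8 km
Leg 3 bearing: y=sinΔλ·cosφ2=0.48102769, x=cosφ1·sinφ2-sinφ1·cosφ2·cosΔλ=0.68835361; θ=atan2(y, x)=34.9462° ≈ 34.9°
Leg 4: φ1=0.4156100, φ2=-0.5568752, Δφ=-0.9724852, Δλ=-1.5391919 rad; a=sin²(Δφ/2)+cosφ1·cosφ2·sin²(Δλ/2)=0.5944270898; c=2·atan2(√a, √(1-a))=1.760791525; dist=6371·c=11218.003 ≈ 11218.0 km; running total=39418.8 km
Leg 4 bearing: y=sinΔλ·cosφ2=-0.84848688, x=cosφ1·sinφ2-sinφ1·cosφ2·cosΔλ=-0.49437244; θ=atan2(y, x)=-120.2273° <0 so +360° → 239.7727° ≈ 239.8°
Leg 5: φ1=-0.5568752, φ2=-0.7461544, Δφ=-0.1892792, Δλ=3.3472483 rad; a=sin²(Δφ/2)+cosφ1·cosφ2·sin²(Δλ/2)=0.6257212482; c=2·atan2(√a, √(1-a))=1.824966673; dist=6371·c=11626.863 ≈ 11626.9 km; running total=51045.7 km
Leg 5 bearing: y=sinΔλ·cosφ2=-0.14995165, x=cosφ1·sinφ2-sinφ1·cosφ2·cosΔλ=-0.95618574; θ=atan2(y, x)=-171.0873° <0 so +360° → 188.9127° ≈ 188.9°
Leg 6: φ1=-0.7461544, φ2=0.5759883, Δφ=1.3221428, Δλ=-3.1057715 rad; a=sin²(Δφ/2)+cosφ1·cosφ2·sin²(Δλ/2)=0.9925807957; c=2·atan2(√a, √(1-a))=2.969109316; dist=6371·c=18916.195 ≈ 18916.2 km; running total=69961.9 km
Leg 6 bearing: y=sinΔλ·cosφ2=-0.03003513, x=cosφ1·sinφ2-sinφ1·cosφ2·cosΔλ=-0.16898086; θ=atan2(y, x)=-169.9213° <0 so +360° → 190.0787° ≈ 190.1°
Leg 7: φ1=0.5759883, φ2=0.0381232, Δφ=-0.5378651, Δλ=-1.1706377 rad; a=sin²(Δφ/2)+cosφ1·cosφ2·sin²(Δλ/2)=0.3263840704; c=2·atan2(√a, √(1-a))=1.216178646; dist=6371·c=7748.274 ≈ 7748.3 km; running total=77710.2 km
Leg 7 bearing: y=sinΔλ·cosφ2=-0.92033001, x=cosφ1·sinφ2-sinφ1·cosφ2·cosΔλ=-0.18006305; θ=atan2(y, x)=-101.0701° <0 so +360° → 258.9299° ≈ 258.9°

Leg 1: dist=3110.9 km, bearing=83.0°
Leg 2: dist=11425.8 km, bearing=312.4°
Leg 3: dist=13664.1 km, bearing=34.9°
Leg 4: dist=11218.0 km, bearing=239.8°
Leg 5: dist=11626.9 km, bearing=188.9°
Leg 6: dist=18916.2 km, bearing=190.1°
Leg 7: dist=7748.3 km, bearing=258.9°
Total: 77710.2 km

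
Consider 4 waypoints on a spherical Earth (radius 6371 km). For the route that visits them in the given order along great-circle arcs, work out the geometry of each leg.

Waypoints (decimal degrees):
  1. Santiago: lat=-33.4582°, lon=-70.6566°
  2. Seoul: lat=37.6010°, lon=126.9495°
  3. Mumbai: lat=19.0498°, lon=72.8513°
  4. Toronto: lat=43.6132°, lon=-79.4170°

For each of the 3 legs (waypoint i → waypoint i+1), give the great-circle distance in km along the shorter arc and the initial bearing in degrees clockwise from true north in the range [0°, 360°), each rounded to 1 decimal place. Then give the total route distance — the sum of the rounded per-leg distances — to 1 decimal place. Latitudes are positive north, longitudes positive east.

Leg 1: φ1=-0.5839558, φ2=0.6562613, Δφ=1.2402170, Δλ=3.4488771 rad; a=sin²(Δφ/2)+cosφ1·cosφ2·sin²(Δλ/2)=0.9832126786; c=2·atan2(√a, √(1-a))=2.881730308; dist=6371·c=18359.504 ≈ 18359.5 km; running total=18359.5 km
Leg 1 bearing: y=sinΔλ·cosφ2=-0.23964171, x=cosφ1·sinφ2-sinφ1·cosφ2·cosΔλ=0.09270317; θ=atan2(y, x)=-68.8515° <0 so +360° → 291.1485° ≈ 291.1°
Leg 2: φ1=0.6562613, φ2=0.3324817, Δφ=-0.3237795, Δλ=-0.9441917 rad; a=sin²(Δφ/2)+cosφ1·cosφ2·sin²(Δλ/2)=0.1808514145; c=2·atan2(√a, √(1-a))=0.878512165; dist=6371·c=5597.001 ≈ 5597.0 km; running total=23956.5 km
Leg 2 bearing: y=sinΔλ·cosφ2=-0.76566249, x=cosφ1·sinφ2-sinφ1·cosφ2·cosΔλ=-0.07960946; θ=atan2(y, x)=-95.9360° <0 so +360° → 264.0640° ≈ 264.1°
Leg 3: φ1=0.3324817, φ2=0.7611939, Δφ=0.4287122, Δλ=-2.6575832 rad; a=sin²(Δφ/2)+cosφ1·cosφ2·sin²(Δλ/2)=0.6903074454; c=2·atan2(√a, √(1-a))=1.961257471; dist=6371·c=12495.171 ≈ 12495.2 km; running total=36451.7 km
Leg 3 bearing: y=sinΔλ·cosφ2=-0.33690628, x=cosφ1·sinφ2-sinφ1·cosφ2·cosΔλ=0.86117737; θ=atan2(y, x)=-21.3662° <0 so +360° → 338.6338° ≈ 338.6°

Leg 1: dist=18359.5 km, bearing=291.1°
Leg 2: dist=5597.0 km, bearing=264.1°
Leg 3: dist=12495.2 km, bearing=338.6°
Total: 36451.7 km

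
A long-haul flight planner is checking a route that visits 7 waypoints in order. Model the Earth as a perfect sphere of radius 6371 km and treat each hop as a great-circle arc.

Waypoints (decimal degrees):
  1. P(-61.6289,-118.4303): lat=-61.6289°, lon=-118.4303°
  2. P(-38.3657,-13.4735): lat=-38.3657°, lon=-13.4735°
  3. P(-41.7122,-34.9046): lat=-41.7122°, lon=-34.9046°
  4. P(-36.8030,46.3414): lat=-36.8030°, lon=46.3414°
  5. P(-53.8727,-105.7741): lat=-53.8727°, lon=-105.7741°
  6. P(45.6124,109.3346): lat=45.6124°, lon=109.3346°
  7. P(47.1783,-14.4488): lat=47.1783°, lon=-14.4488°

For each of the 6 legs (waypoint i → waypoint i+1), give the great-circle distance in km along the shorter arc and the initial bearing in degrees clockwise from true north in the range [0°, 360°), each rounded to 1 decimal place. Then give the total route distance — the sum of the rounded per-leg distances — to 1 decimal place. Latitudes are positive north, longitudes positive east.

Leg 1: φ1=-1.0756272, φ2=-0.6696078, Δφ=0.4060194, Δλ=1.8318417 rad; a=sin²(Δφ/2)+cosφ1·cosφ2·sin²(Δλ/2)=0.2750148364; c=2·atan2(√a, √(1-a))=1.104064215; dist=6371·c=7033.993 ≈ 7034.0 km; running total=7034.0 km
Leg 1 bearing: y=sinΔλ·cosφ2=0.75750158, x=cosφ1·sinφ2-sinφ1·cosφ2·cosΔλ=-0.47298843; θ=atan2(y, x)=121.9809° ≈ 122.0°
Leg 2: φ1=-0.6696078, φ2=-0.7280152, Δφ=-0.0584074, Δλ=-0.3740433 rad; a=sin²(Δφ/2)+cosφ1·cosφ2·sin²(Δλ/2)=0.0210871973; c=2·atan2(√a, √(1-a))=0.291459161; dist=6371·c=1856.886 ≈ 1856.9 km; running total=8890.9 km
Leg 2 bearing: y=sinΔλ·cosφ2=-0.27275647, x=cosφ1·sinφ2-sinφ1·cosφ2·cosΔλ=-0.09041028; θ=atan2(y, x)=-108.3388° <0 so +360° → 251.6612° ≈ 251.7°
Leg 3: φ1=-0.7280152, φ2=-0.6423335, Δφ=0.0856817, Δλ=1.4180102 rad; a=sin²(Δφ/2)+cosφ1·cosφ2·sin²(Δλ/2)=0.2552099000; c=2·atan2(√a, √(1-a))=1.059188084; dist=6371·c=6748.087 ≈ 6748.1 km; running total=15639.0 km
Leg 3 bearing: y=sinΔλ·cosφ2=0.79137256, x=cosφ1·sinφ2-sinφ1·cosφ2·cosΔλ=-0.36611569; θ=atan2(y, x)=114.8269° ≈ 114.8°
Leg 4: φ1=-0.6423335, φ2=-0.9402560, Δφ=-0.2979225, Δλ=-2.6549163 rad; a=sin²(Δφ/2)+cosφ1·cosφ2·sin²(Δλ/2)=0.4666975848; c=2·atan2(√a, √(1-a))=1.504142152; dist=6371·c=9582.890 ≈ 9582.9 km; running total=25221.9 km
Leg 4 bearing: y=sinΔλ·cosφ2=-0.27574169, x=cosφ1·sinφ2-sinφ1·cosφ2·cosΔλ=-0.95892143; θ=atan2(y, x)=-163.9572° <0 so +360° → 196.0428° ≈ 196.0°
Leg 5: φ1=-0.9402560, φ2=0.7960866, Δφ=1.7363426, Δλ=3.7543551 rad; a=sin²(Δφ/2)+cosφ1·cosφ2·sin²(Δλ/2)=0.9572956864; c=2·atan2(√a, √(1-a))=2.725292585; dist=6371·c=17362.839 ≈ 17362.8 km; running total=42584.7 km
Leg 5 bearing: y=sinΔλ·cosφ2=-0.40230807, x=cosφ1·sinφ2-sinφ1·cosφ2·cosΔλ=-0.04087587; θ=atan2(y, x)=-95.8015° <0 so +360° → 264.1985° ≈ 264.2°
Leg 6: φ1=0.7960866, φ2=0.8234167, Δφ=0.0273301, Δλ=-2.1604279 rad; a=sin²(Δφ/2)+cosφ1·cosφ2·sin²(Δλ/2)=0.3701149938; c=2·atan2(√a, √(1-a))=1.308012295; dist=6371·c=8333.346 ≈ 8333.3 km; running total=50918.0 km
Leg 6 bearing: y=sinΔλ·cosφ2=-0.56494558, x=cosφ1·sinφ2-sinφ1·cosφ2·cosΔλ=0.78317050; θ=atan2(y, x)=-35.8051° <0 so +360° → 324.1949° ≈ 324.2°

Leg 1: dist=7034.0 km, bearing=122.0°
Leg 2: dist=1856.9 km, bearing=251.7°
Leg 3: dist=6748.1 km, bearing=114.8°
Leg 4: dist=9582.9 km, bearing=196.0°
Leg 5: dist=17362.8 km, bearing=264.2°
Leg 6: dist=8333.3 km, bearing=324.2°
Total: 50918.0 km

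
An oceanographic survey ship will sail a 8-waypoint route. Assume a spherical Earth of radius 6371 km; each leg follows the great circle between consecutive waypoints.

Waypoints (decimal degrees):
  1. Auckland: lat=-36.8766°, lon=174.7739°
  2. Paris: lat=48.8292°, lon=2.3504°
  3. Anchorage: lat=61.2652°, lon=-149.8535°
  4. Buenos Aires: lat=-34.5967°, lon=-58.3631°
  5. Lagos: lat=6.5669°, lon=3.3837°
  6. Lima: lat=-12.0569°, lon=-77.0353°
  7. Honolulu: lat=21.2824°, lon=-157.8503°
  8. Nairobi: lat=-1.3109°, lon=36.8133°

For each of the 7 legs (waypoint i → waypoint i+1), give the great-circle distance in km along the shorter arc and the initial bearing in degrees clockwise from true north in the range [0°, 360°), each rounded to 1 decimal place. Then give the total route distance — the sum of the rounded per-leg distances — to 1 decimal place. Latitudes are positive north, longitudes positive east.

Leg 1: φ1=-0.6436181, φ2=0.8522303, Δφ=1.4958484, Δλ=-3.0093578 rad; a=sin²(Δφ/2)+cosφ1·cosφ2·sin²(Δλ/2)=0.9868609532; c=2·atan2(√a, √(1-a))=2.911836276; dist=6371·c=18551.309 ≈ 18551.3 km; running total=18551.3 km
Leg 1 bearing: y=sinΔλ·cosφ2=-0.08679752, x=cosφ1·sinφ2-sinφ1·cosφ2·cosΔλ=0.21055127; θ=atan2(y, x)=-22.4034° <0 so +360° → 337.5966° ≈ 337.6°
Leg 2: φ1=0.8522303, φ2=1.0692795, Δφ=0.2170491, Δλ=-2.6564592 rad; a=sin²(Δφ/2)+cosφ1·cosφ2·sin²(Δλ/2)=0.3099568960; c=2·atan2(√a, √(1-a))=1.180906829; dist=6371·c=7523.557 ≈ 7523.6 km; running total=26074.9 km
Leg 2 bearing: y=sinΔλ·cosφ2=-0.22418931, x=cosφ1·sinφ2-sinφ1·cosφ2·cosΔλ=0.89737040; θ=atan2(y, x)=-14.0270° <0 so +360° → 345.9730° ≈ 346.0°
Leg 3: φ1=1.0692795, φ2=-0.6038263, Δφ=-1.6731058, Δλ=1.5968087 rad; a=sin²(Δφ/2)+cosφ1·cosφ2·sin²(Δλ/2)=0.7540838739; c=2·atan2(√a, √(1-a))=2.103852365; dist=6371·c=13403.643 ≈ 13403.6 km; running total=39478.5 km
Leg 3 bearing: y=sinΔλ·cosφ2=0.82289059, x=cosφ1·sinφ2-sinφ1·cosφ2·cosΔλ=-0.25419798; θ=atan2(y, x)=107.1664° ≈ 107.2°
Leg 4: φ1=-0.6038263, φ2=0.1146140, Δφ=0.7184404, Δλ=1.0776850 rad; a=sin²(Δφ/2)+cosφ1·cosφ2·sin²(Δλ/2)=0.3389145024; c=2·atan2(√a, √(1-a))=1.242774463; dist=6371·c=7917.716 ≈ 7917.7 km; running total=47396.2 km
Leg 4 bearing: y=sinΔλ·cosφ2=0.87508495, x=cosφ1·sinφ2-sinφ1·cosφ2·cosΔλ=0.36115395; θ=atan2(y, x)=67.5737° ≈ 67.6°
Leg 5: φ1=0.1146140, φ2=-0.2104326, Δφ=-0.3250466, Δλ=-1.4035763 rad; a=sin²(Δφ/2)+cosφ1·cosφ2·sin²(Δλ/2)=0.4310931511; c=2·atan2(√a, √(1-a))=1.432542618; dist=6371·c=9126.729 ≈ 9126.7 km; running total=56522.9 km
Leg 5 bearing: y=sinΔλ·cosφ2=-0.96429963, x=cosφ1·sinφ2-sinφ1·cosφ2·cosΔλ=-0.22612742; θ=atan2(y, x)=-103.1974° <0 so +360° → 256.8026° ≈ 256.8°
Leg 6: φ1=-0.2104326, φ2=0.3714480, Δφ=0.5818806, Δλ=-1.4104878 rad; a=sin²(Δφ/2)+cosφ1·cosφ2·sin²(Δλ/2)=0.4651806673; c=2·atan2(√a, √(1-a))=1.501101252; dist=6371·c=9563.516 ≈ 9563.5 km; running total=66086.4 km
Leg 6 bearing: y=sinΔλ·cosφ2=-0.91985527, x=cosφ1·sinφ2-sinφ1·cosφ2·cosΔλ=0.38602685; θ=atan2(y, x)=-67.2341° <0 so +360° → 292.7659° ≈ 292.8°
Leg 7: φ1=0.3714480, φ2=-0.0228795, Δφ=-0.3943275, Δλ=3.3975208 rad; a=sin²(Δφ/2)+cosφ1·cosφ2·sin²(Δλ/2)=0.9547603064; c=2·atan2(√a, √(1-a))=2.712925611; dist=6371·c=17284.049 ≈ 17284.0 km; running total=83370.4 km
Leg 7 bearing: y=sinΔλ·cosφ2=-0.25307713, x=cosφ1·sinφ2-sinφ1·cosφ2·cosΔλ=0.32973356; θ=atan2(y, x)=-37.5070° <0 so +360° → 322.4930° ≈ 322.5°

Leg 1: dist=18551.3 km, bearing=337.6°
Leg 2: dist=7523.6 km, bearing=346.0°
Leg 3: dist=13403.6 km, bearing=107.2°
Leg 4: dist=7917.7 km, bearing=67.6°
Leg 5: dist=9126.7 km, bearing=256.8°
Leg 6: dist=9563.5 km, bearing=292.8°
Leg 7: dist=17284.0 km, bearing=322.5°
Total: 83370.4 km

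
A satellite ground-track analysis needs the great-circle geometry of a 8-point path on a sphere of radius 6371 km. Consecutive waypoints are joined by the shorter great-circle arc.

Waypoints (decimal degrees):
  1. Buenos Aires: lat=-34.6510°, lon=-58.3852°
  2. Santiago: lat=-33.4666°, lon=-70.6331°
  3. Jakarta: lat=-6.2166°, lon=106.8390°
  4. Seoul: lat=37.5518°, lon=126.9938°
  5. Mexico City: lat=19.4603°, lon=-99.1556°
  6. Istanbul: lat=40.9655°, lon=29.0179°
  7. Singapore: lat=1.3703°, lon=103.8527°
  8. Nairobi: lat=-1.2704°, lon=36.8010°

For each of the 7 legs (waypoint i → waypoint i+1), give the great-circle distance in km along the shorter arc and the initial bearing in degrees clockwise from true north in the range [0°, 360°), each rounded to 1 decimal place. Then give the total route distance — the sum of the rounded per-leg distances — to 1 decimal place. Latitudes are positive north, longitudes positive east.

Leg 1: φ1=-0.6047740, φ2=-0.5841024, Δφ=0.0206717, Δλ=-0.2137662 rad; a=sin²(Δφ/2)+cosφ1·cosφ2·sin²(Δλ/2)=0.0079166722; c=2·atan2(√a, √(1-a))=0.178187004; dist=6371·c=1135.229 ≈ 1135.2 km; running total=1135.2 km
Leg 1 bearing: y=sinΔλ·cosφ2=-0.17697031, x=cosφ1·sinφ2-sinφ1·cosφ2·cosΔλ=0.00987437; θ=atan2(y, x)=-86.8064° <0 so +360° → 273.1936° ≈ 273.2°
Leg 2: φ1=-0.5841024, φ2=-0.1085001, Δφ=0.4756022, Δλ=3.0974725 rad; a=sin²(Δφ/2)+cosφ1·cosφ2·sin²(Δλ/2)=0.8843898969; c=2·atan2(√a, √(1-a))=2.447727262; dist=6371·c=15594.470 ≈ 15594.5 km; running total=16729.7 km
Leg 2 bearing: y=sinΔλ·cosφ2=0.04384651, x=cosφ1·sinφ2-sinφ1·cosφ2·cosΔλ=-0.63800871; θ=atan2(y, x)=176.0686° ≈ 176.1°
Leg 3: φ1=-0.1085001, φ2=0.6554026, Δφ=0.7639027, Δλ=0.3517676 rad; a=sin²(Δφ/2)+cosφ1·cosφ2·sin²(Δλ/2)=0.1630599189; c=2·atan2(√a, √(1-a))=0.831348343; dist=6371·c=5296.520 ≈ 5296.5 km; running total=22026.2 km
Leg 3 bearing: y=sinΔλ·cosφ2=0.27316628, x=cosφ1·sinφ2-sinφ1·cosφ2·cosΔλ=0.68648796; θ=atan2(y, x)=21.6985° ≈ 21.7°
Leg 4: φ1=0.6554026, φ2=0.3396463, Δφ=-0.3157562, Δλ=-3.9470516 rad; a=sin²(Δφ/2)+cosφ1·cosφ2·sin²(Δλ/2)=0.6574057758; c=2·atan2(√a, √(1-a))=1.891054431; dist=6371·c=12047.908 ≈ 12047.9 km; running total=34074.1 km
Leg 4 bearing: y=sinΔλ·cosφ2=0.67995131, x=cosφ1·sinφ2-sinφ1·cosφ2·cosΔλ=0.66223855; θ=atan2(y, x)=45.7561° ≈ 45.8°
Leg 5: φ1=0.3396463, φ2=0.7149829, Δφ=0.3753365, Δλ=2.2370496 rad; a=sin²(Δφ/2)+cosφ1·cosφ2·sin²(Δλ/2)=0.6108053601; c=2·atan2(√a, √(1-a))=1.794262280; dist=6371·c=11431.245 ≈ 11431.2 km; running total=45505.3 km
Leg 5 bearing: y=sinΔλ·cosφ2=0.59361997, x=cosφ1·sinφ2-sinφ1·cosφ2·cosΔλ=0.77363041; θ=atan2(y, x)=37.4996° ≈ 37.5°
Leg 6: φ1=0.7149829, φ2=0.0239162, Δφ=-0.6910666, Δλ=1.3061137 rad; a=sin²(Δφ/2)+cosφ1·cosφ2·sin²(Δλ/2)=0.3934203938; c=2·atan2(√a, √(1-a))=1.355988974; dist=6371·c=8639.006 ≈ 8639.0 km; running total=54144.3 km
Leg 6 bearing: y=sinΔλ·cosφ2=0.96489954, x=cosφ1·sinφ2-sinφ1·cosφ2·cosΔλ=-0.15340151; θ=atan2(y, x)=99.0334° ≈ 99.0°
Leg 7: φ1=0.0239162, φ2=-0.0221727, Δφ=-0.0460889, Δλ=-1.1702729 rad; a=sin²(Δφ/2)+cosφ1·cosφ2·sin²(Δλ/2)=0.3054185712; c=2·atan2(√a, √(1-a))=1.171073691; dist=6371·c=7460.910 ≈ 7460.9 km; running total=61605.2 km
Leg 7 bearing: y=sinΔλ·cosφ2=-0.92063070, x=cosφ1·sinφ2-sinφ1·cosφ2·cosΔλ=-0.03148628; θ=atan2(y, x)=-91.9588° <0 so +360° → 268.0412° ≈ 268.0°

Leg 1: dist=1135.2 km, bearing=273.2°
Leg 2: dist=15594.5 km, bearing=176.1°
Leg 3: dist=5296.5 km, bearing=21.7°
Leg 4: dist=12047.9 km, bearing=45.8°
Leg 5: dist=11431.2 km, bearing=37.5°
Leg 6: dist=8639.0 km, bearing=99.0°
Leg 7: dist=7460.9 km, bearing=268.0°
Total: 61605.2 km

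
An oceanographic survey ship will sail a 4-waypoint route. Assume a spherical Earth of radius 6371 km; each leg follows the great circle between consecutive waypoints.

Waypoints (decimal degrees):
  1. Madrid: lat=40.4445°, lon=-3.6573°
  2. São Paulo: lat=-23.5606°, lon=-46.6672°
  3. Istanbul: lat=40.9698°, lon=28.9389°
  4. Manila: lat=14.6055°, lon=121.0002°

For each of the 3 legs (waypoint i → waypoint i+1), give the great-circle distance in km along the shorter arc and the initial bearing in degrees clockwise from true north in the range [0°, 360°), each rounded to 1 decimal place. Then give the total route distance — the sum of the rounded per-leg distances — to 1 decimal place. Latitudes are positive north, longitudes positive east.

Leg 1: dist=8392.4 km, bearing=220.2°
Leg 2: dist=10581.9 km, bearing=47.3°
Leg 3: dist=9118.8 km, bearing=77.6°
Total: 28093.1 km

Leg 1: φ1=0.7058897, φ2=-0.4112100, Δφ=-1.1170997, Δλ=-0.7506644 rad; a=sin²(Δφ/2)+cosφ1·cosφ2·sin²(Δλ/2)=0.3745984492; c=2·atan2(√a, √(1-a))=1.317286543; dist=6371·c=8392.433 ≈ 8392.4 km; running total=8392.4 km
Leg 1 bearing: y=sinΔλ·cosφ2=-0.62526131, x=cosφ1·sinφ2-sinφ1·cosφ2·cosΔλ=-0.73901698; θ=atan2(y, x)=-139.7664° <0 so +360° → 220.2336° ≈ 220.2°
Leg 2: φ1=-0.4112100, φ2=0.7150579, Δφ=1.1262679, Δλ=1.3195754 rad; a=sin²(Δφ/2)+cosφ1·cosφ2·sin²(Δλ/2)=0.5450150700; c=2·atan2(√a, √(1-a))=1.660948535; dist=6371·c=10581.903 ≈ 10581.9 km; running total=18974.3 km
Leg 2 bearing: y=sinΔλ·cosφ2=0.73135381, x=cosφ1·sinφ2-sinφ1·cosφ2·cosΔλ=0.67602971; θ=atan2(y, x)=47.2511° ≈ 47.3°
Leg 3: φ1=0.7150579, φ2=0.2549141, Δφ=-0.4601438, Δλ=1.6067728 rad; a=sin²(Δφ/2)+cosφ1·cosφ2·sin²(Δλ/2)=0.4304738769; c=2·atan2(√a, √(1-a))=1.431292028; dist=6371·c=9118.762 ≈ 9118.8 km; running total=28093.1 km
Leg 3 bearing: y=sinΔλ·cosφ2=0.96705880, x=cosφ1·sinφ2-sinφ1·cosφ2·cosΔλ=0.21321763; θ=atan2(y, x)=77.5663° ≈ 77.6°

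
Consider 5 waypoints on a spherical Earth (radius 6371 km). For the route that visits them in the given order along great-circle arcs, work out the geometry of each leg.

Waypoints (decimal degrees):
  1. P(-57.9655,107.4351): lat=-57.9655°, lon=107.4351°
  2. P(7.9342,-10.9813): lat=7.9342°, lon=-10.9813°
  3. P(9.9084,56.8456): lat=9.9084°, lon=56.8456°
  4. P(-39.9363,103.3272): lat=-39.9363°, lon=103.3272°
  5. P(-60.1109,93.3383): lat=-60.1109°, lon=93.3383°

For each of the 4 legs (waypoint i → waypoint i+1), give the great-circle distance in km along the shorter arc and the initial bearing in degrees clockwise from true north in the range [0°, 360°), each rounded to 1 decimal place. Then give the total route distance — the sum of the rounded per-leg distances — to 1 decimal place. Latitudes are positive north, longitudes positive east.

Leg 1: φ1=-1.0116888, φ2=0.1384779, Δφ=1.1501667, Δλ=-2.0667561 rad; a=sin²(Δφ/2)+cosφ1·cosφ2·sin²(Δλ/2)=0.6835096783; c=2·atan2(√a, √(1-a))=1.946599056; dist=6371·c=12401.783 ≈ 12401.8 km; running total=12401.8 km
Leg 1 bearing: y=sinΔλ·cosφ2=-0.87109304, x=cosφ1·sinφ2-sinφ1·cosφ2·cosΔλ=-0.32633373; θ=atan2(y, x)=-110.5372° <0 so +360° → 249.4628° ≈ 249.5°
Leg 2: φ1=0.1384779, φ2=0.1729342, Δφ=0.0344563, Δλ=1.1838027 rad; a=sin²(Δφ/2)+cosφ1·cosφ2·sin²(Δλ/2)=0.3040149601; c=2·atan2(√a, √(1-a))=1.168024266; dist=6371·c=7441.483 ≈ 7441.5 km; running total=19843.3 km
Leg 2 bearing: y=sinΔλ·cosφ2=0.91223505, x=cosφ1·sinφ2-sinφ1·cosφ2·cosΔλ=0.11910783; θ=atan2(y, x)=82.5611° ≈ 82.6°
Leg 3: φ1=0.1729342, φ2=-0.6970199, Δφ=-0.8699541, Δλ=0.8112570 rad; a=sin²(Δφ/2)+cosφ1·cosφ2·sin²(Δλ/2)=0.2951775136; c=2·atan2(√a, √(1-a))=1.148731478; dist=6371·c=7318.568 ≈ 7318.6 km; running total=27161.9 km
Leg 3 bearing: y=sinΔλ·cosφ2=0.55601751, x=cosφ1·sinφ2-sinφ1·cosφ2·cosΔλ=-0.72321195; θ=atan2(y, x)=142.4463° ≈ 142.4°
Leg 4: φ1=-0.6970199, φ2=-1.0491331, Δφ=-0.3521132, Δλ=-0.1743392 rad; a=sin²(Δφ/2)+cosφ1·cosφ2·sin²(Δλ/2)=0.0335730015; c=2·atan2(√a, √(1-a))=0.368540869; dist=6371·c=2347.974 ≈ 2348.0 km; running total=29509.9 km
Leg 4 bearing: y=sinΔλ·cosφ2=-0.08643777, x=cosφ1·sinφ2-sinφ1·cosφ2·cosΔλ=-0.34973123; θ=atan2(y, x)=-166.1173° <0 so +360° → 193.8827° ≈ 193.9°

Leg 1: dist=12401.8 km, bearing=249.5°
Leg 2: dist=7441.5 km, bearing=82.6°
Leg 3: dist=7318.6 km, bearing=142.4°
Leg 4: dist=2348.0 km, bearing=193.9°
Total: 29509.9 km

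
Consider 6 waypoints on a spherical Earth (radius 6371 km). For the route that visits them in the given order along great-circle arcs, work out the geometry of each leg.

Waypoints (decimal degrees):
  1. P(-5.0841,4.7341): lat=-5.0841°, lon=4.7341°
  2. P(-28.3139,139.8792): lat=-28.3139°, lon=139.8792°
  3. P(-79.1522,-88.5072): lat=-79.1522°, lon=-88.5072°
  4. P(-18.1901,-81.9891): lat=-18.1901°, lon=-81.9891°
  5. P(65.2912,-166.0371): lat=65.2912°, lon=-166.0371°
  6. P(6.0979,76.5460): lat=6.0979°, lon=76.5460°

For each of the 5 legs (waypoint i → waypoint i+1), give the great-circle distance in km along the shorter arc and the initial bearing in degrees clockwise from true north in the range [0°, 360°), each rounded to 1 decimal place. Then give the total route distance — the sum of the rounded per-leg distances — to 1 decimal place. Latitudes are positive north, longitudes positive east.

Leg 1: dist=13946.3 km, bearing=130.4°
Leg 2: dist=7690.0 km, bearing=171.3°
Leg 3: dist=6787.1 km, bearing=7.1°
Leg 4: dist=11567.5 km, bearing=334.6°
Leg 5: dist=10613.0 km, bearing=297.5°
Total: 50603.9 km

Leg 1: φ1=-0.0887343, φ2=-0.4941708, Δφ=-0.4054365, Δλ=2.3587270 rad; a=sin²(Δφ/2)+cosφ1·cosφ2·sin²(Δλ/2)=0.7897988464; c=2·atan2(√a, √(1-a))=2.189031243; dist=6371·c=13946.318 ≈ 13946.3 km; running total=13946.3 km
Leg 1 bearing: y=sinΔλ·cosφ2=0.62093168, x=cosφ1·sinφ2-sinφ1·cosφ2·cosΔλ=-0.52774081; θ=atan2(y, x)=130.3618° ≈ 130.4°
Leg 2: φ1=-0.4941708, φ2=-1.3814665, Δφ=-0.8872957, Δλ=-3.9860946 rad; a=sin²(Δφ/2)+cosφ1·cosφ2·sin²(Δλ/2)=0.3221028053; c=2·atan2(√a, √(1-a))=1.207032386; dist=6371·c=7690.003 ≈ 7690.0 km; running total=21636.3 km
Leg 2 bearing: y=sinΔλ·cosφ2=0.14070649, x=cosφ1·sinφ2-sinφ1·cosφ2·cosΔλ=-0.92391127; θ=atan2(y, x)=171.3407° ≈ 171.3°
Leg 3: φ1=-1.3814665, φ2=-0.3174771, Δφ=1.0639894, Δλ=0.1137623 rad; a=sin²(Δφ/2)+cosφ1·cosφ2·sin²(Δλ/2)=0.2578838347; c=2·atan2(√a, √(1-a))=1.065310769; dist=6371·c=6787.095 ≈ 6787.1 km; running total=28423.4 km
Leg 3 bearing: y=sinΔλ·cosφ2=0.10784418, x=cosφ1·sinφ2-sinφ1·cosφ2·cosΔλ=0.86826763; θ=atan2(y, x)=7.0802° ≈ 7.1°
Leg 4: φ1=-0.3174771, φ2=1.1395464, Δφ=1.4570235, Δλ=-1.4669143 rad; a=sin²(Δφ/2)+cosφ1·cosφ2·sin²(Δλ/2)=0.6212052472; c=2·atan2(√a, √(1-a))=1.815646010; dist=6371·c=11567.481 ≈ 11567.5 km; running total=39990.9 km
Leg 4 bearing: y=sinΔλ·cosφ2=-0.41575318, x=cosφ1·sinφ2-sinφ1·cosφ2·cosΔλ=0.87657655; θ=atan2(y, x)=-25.3746° <0 so +360° → 334.6254° ≈ 334.6°
Leg 5: φ1=1.1395464, φ2=0.1064284, Δφ=-1.0331180, Δλ=4.2338738 rad; a=sin²(Δφ/2)+cosφ1·cosφ2·sin²(Δλ/2)=0.5474425480; c=2·atan2(√a, √(1-a))=1.665824381; dist=6371·c=10612.967 ≈ 10613.0 km; running total=50603.9 km
Leg 5 bearing: y=sinΔλ·cosφ2=-0.88265697, x=cosφ1·sinφ2-sinφ1·cosφ2·cosΔλ=0.46034062; θ=atan2(y, x)=-62.4562° <0 so +360° → 297.5438° ≈ 297.5°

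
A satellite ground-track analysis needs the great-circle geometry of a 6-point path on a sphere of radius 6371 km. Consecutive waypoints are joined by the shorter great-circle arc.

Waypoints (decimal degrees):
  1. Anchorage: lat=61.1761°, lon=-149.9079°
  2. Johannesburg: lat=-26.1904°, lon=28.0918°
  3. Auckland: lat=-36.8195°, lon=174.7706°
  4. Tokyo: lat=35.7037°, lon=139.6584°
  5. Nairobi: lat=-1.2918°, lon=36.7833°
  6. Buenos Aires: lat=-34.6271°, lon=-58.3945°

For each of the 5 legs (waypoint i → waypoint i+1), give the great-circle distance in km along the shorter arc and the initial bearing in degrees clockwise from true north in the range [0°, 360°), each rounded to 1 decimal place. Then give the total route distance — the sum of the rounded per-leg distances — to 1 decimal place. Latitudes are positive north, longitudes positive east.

Leg 1: dist=16121.9 km, bearing=3.1°
Leg 2: dist=12188.9 km, bearing=152.2°
Leg 3: dist=8841.4 km, bearing=331.6°
Leg 4: dist=11251.8 km, bearing=276.5°
Leg 5: dist=10399.2 km, bearing=235.2°
Total: 58803.2 km

Leg 1: φ1=1.0677244, φ2=-0.4571087, Δφ=-1.5248331, Δλ=3.1066808 rad; a=sin²(Δφ/2)+cosφ1·cosφ2·sin²(Δλ/2)=0.9095157765; c=2·atan2(√a, √(1-a))=2.530517377; dist=6371·c=16121.926 ≈ 16121.9 km; running total=16121.9 km
Leg 1 bearing: y=sinΔλ·cosφ2=0.03132114, x=cosφ1·sinφ2-sinφ1·cosφ2·cosΔλ=0.57289292; θ=atan2(y, x)=3.1294° ≈ 3.1°
Leg 2: φ1=-0.4571087, φ2=-0.6426215, Δφ=-0.1855128, Δλ=2.5600280 rad; a=sin²(Δφ/2)+cosφ1·cosφ2·sin²(Δλ/2)=0.6678722838; c=2·atan2(√a, √(1-a))=1.913191897; dist=6371·c=12188.946 ≈ 12188.9 km; running total=28310.8 km
Leg 2 bearing: y=sinΔλ·cosφ2=0.43975538, x=cosφ1·sinφ2-sinφ1·cosφ2·cosΔλ=-0.83300108; θ=atan2(y, x)=152.1697° ≈ 152.2°
Leg 3: φ1=-0.6426215, φ2=0.6231471, Δφ=1.2657686, Δλ=-0.6128235 rad; a=sin²(Δφ/2)+cosφ1·cosφ2·sin²(Δλ/2)=0.4089872531; c=2·atan2(√a, √(1-a))=1.387750360; dist=6371·c=8841.358 ≈ 8841.4 km; running total=37152.2 km
Leg 3 bearing: y=sinΔλ·cosφ2=-0.46707208, x=cosφ1·sinφ2-sinφ1·cosφ2·cosΔλ=0.86528053; θ=atan2(y, x)=-28.3598° <0 so +360° → 331.6402° ≈ 331.6°
Leg 4: φ1=0.6231471, φ2=-0.0225462, Δφ=-0.6456933, Δλ=-1.7955092 rad; a=sin²(Δφ/2)+cosφ1·cosφ2·sin²(Δλ/2)=0.5970280043; c=2·atan2(√a, √(1-a))=1.766091401; dist=6371·c=11251.768 ≈ 11251.8 km; running total=48404.0 km
Leg 4 bearing: y=sinΔλ·cosφ2=-0.97461036, x=cosφ1·sinφ2-sinφ1·cosφ2·cosΔλ=0.11170010; θ=atan2(y, x)=-83.4619° <0 so +360° → 276.5381° ≈ 276.5°
Leg 5: φ1=-0.0225462, φ2=-0.6043569, Δφ=-0.5818107, Δλ=-1.6611660 rad; a=sin²(Δφ/2)+cosφ1·cosφ2·sin²(Δλ/2)=0.5307159177; c=2·atan2(√a, √(1-a))=1.632266867; dist=6371·c=10399.172 ≈ 10399.2 km; running total=58803.2 km
Leg 5 bearing: y=sinΔλ·cosφ2=-0.81950993, x=cosφ1·sinφ2-sinφ1·cosφ2·cosΔλ=-0.56976275; θ=atan2(y, x)=-124.8089° <0 so +360° → 235.1911° ≈ 235.2°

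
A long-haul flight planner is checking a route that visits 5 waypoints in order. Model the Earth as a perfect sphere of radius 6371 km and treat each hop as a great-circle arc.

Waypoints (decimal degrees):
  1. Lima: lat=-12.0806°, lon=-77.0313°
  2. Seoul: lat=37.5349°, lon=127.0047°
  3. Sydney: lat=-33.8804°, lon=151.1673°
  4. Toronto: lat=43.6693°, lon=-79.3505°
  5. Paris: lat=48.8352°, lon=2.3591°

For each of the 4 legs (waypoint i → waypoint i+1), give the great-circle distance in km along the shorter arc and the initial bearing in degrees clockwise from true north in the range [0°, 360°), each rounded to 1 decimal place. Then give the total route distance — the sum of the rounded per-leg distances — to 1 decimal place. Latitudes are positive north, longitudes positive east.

Leg 1: φ1=-0.2108462, φ2=0.6551076, Δφ=0.8659538, Δλ=3.5611000 rad; a=sin²(Δφ/2)+cosφ1·cosφ2·sin²(Δλ/2)=0.9178456974; c=2·atan2(√a, √(1-a))=2.560186823; dist=6371·c=16310.950 ≈ 16311.0 km; running total=16311.0 km
Leg 1 bearing: y=sinΔλ·cosφ2=-0.32299010, x=cosφ1·sinφ2-sinφ1·cosφ2·cosΔλ=0.44418159; θ=atan2(y, x)=-36.0231° <0 so +360° → 323.9769° ≈ 324.0°
Leg 2: φ1=0.6551076, φ2=-0.5913245, Δφ=-1.2464321, Δλ=0.4217169 rad; a=sin²(Δφ/2)+cosφ1·cosφ2·sin²(Δλ/2)=0.3694861428; c=2·atan2(√a, √(1-a))=1.306709653; dist=6371·c=8325.047 ≈ 8325.0 km; running total=24636.0 km
Leg 2 bearing: y=sinΔλ·cosφ2=0.33982498, x=cosφ1·sinφ2-sinφ1·cosφ2·cosΔλ=-0.90353944; θ=atan2(y, x)=159.3885° ≈ 159.4°
Leg 3: φ1=-0.5913245, φ2=0.7621731, Δφ=1.3534976, Δλ=-4.0232946 rad; a=sin²(Δφ/2)+cosφ1·cosφ2·sin²(Δλ/2)=0.8833778764; c=2·atan2(√a, √(1-a))=2.444568285; dist=6371·c=15574.345 ≈ 15574.3 km; running total=40210.3 km
Leg 3 bearing: y=sinΔλ·cosφ2=0.55828770, x=cosφ1·sinφ2-sinφ1·cosφ2·cosΔλ=0.31686032; θ=atan2(y, x)=60.4226° ≈ 60.4°
Leg 4: φ1=0.7621731, φ2=0.8523350, Δφ=0.0901620, Δλ=1.4261016 rad; a=sin²(Δφ/2)+cosφ1·cosφ2·sin²(Δλ/2)=0.2057650178; c=2·atan2(√a, √(1-a))=0.941631185; dist=6371·c=5999.132 ≈ 5999.1 km; running total=46209.4 km
Leg 4 bearing: y=sinΔλ·cosφ2=0.65134859, x=cosφ1·sinφ2-sinφ1·cosφ2·cosΔλ=0.47900743; θ=atan2(y, x)=53.6689° ≈ 53.7°

Leg 1: dist=16311.0 km, bearing=324.0°
Leg 2: dist=8325.0 km, bearing=159.4°
Leg 3: dist=15574.3 km, bearing=60.4°
Leg 4: dist=5999.1 km, bearing=53.7°
Total: 46209.4 km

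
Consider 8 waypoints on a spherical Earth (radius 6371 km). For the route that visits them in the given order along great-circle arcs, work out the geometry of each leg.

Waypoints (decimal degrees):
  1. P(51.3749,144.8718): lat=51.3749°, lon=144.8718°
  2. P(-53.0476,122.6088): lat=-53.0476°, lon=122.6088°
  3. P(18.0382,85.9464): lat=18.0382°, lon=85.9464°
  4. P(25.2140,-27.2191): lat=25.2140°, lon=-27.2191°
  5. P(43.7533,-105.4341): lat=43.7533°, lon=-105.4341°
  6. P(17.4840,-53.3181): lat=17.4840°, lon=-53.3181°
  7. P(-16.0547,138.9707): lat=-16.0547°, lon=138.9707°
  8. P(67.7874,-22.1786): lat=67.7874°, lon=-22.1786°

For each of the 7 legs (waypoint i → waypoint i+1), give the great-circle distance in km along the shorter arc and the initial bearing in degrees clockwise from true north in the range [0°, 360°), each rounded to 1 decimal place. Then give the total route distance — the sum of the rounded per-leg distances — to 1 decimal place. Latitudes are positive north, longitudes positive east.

Leg 1: dist=11796.0 km, bearing=193.7°
Leg 2: dist=8652.6 km, bearing=324.5°
Leg 3: dist=11332.7 km, bearing=301.8°
Leg 4: dist=7189.3 km, bearing=308.5°
Leg 5: dist=5658.5 km, bearing=104.0°
Leg 6: dist=18697.4 km, bearing=275.1°
Leg 7: dist=14106.1 km, bearing=351.2°
Total: 77432.6 km

Leg 1: φ1=0.8966612, φ2=-0.9258553, Δφ=-1.8225164, Δλ=-0.3885627 rad; a=sin²(Δφ/2)+cosφ1·cosφ2·sin²(Δλ/2)=0.6385217697; c=2·atan2(√a, √(1-a))=1.851512167; dist=6371·c=11795.984 ≈ 11796.0 km; running total=11796.0 km
Leg 1 bearing: y=sinΔλ·cosφ2=-0.22775135, x=cosφ1·sinφ2-sinφ1·cosφ2·cosΔλ=-0.93347533; θ=atan2(y, x)=-166.2887° <0 so +360° → 193.7113° ≈ 193.7°
Leg 2: φ1=-0.9258553, φ2=0.3148260, Δφ=1.2406813, Δλ=-0.6398796 rad; a=sin²(Δφ/2)+cosφ1·cosφ2·sin²(Δλ/2)=0.3944650269; c=2·atan2(√a, √(1-a))=1.358126889; dist=6371·c=8652.626 ≈ 8652.6 km; running total=20448.6 km
Leg 2 bearing: y=sinΔλ·cosφ2=-0.56775162, x=cosφ1·sinφ2-sinφ1·cosφ2·cosΔλ=0.79568058; θ=atan2(y, x)=-35.5095° <0 so +360° → 324.4905° ≈ 324.5°
Leg 3: φ1=0.3148260, φ2=0.4400673, Δφ=0.1252413, Δλ=-1.9751106 rad; a=sin²(Δφ/2)+cosφ1·cosφ2·sin²(Δλ/2)=0.6032516603; c=2·atan2(√a, √(1-a))=1.778796223; dist=6371·c=11332.711 ≈ 11332.7 km; running total=31781.3 km
Leg 3 bearing: y=sinΔλ·cosφ2=-0.83177733, x=cosφ1·sinφ2-sinφ1·cosφ2·cosΔλ=0.51526969; θ=atan2(y, x)=-58.2226° <0 so +360° → 301.7774° ≈ 301.8°
Leg 4: φ1=0.4400673, φ2=0.7636391, Δφ=0.3235718, Δλ=-1.3651093 rad; a=sin²(Δφ/2)+cosφ1·cosφ2·sin²(Δλ/2)=0.2859630505; c=2·atan2(√a, √(1-a))=1.128435875; dist=6371·c=7189.265 ≈ 7189.3 km; running total=38970.6 km
Leg 4 bearing: y=sinΔλ·cosφ2=-0.70709818, x=cosφ1·sinφ2-sinφ1·cosφ2·cosΔλ=0.56281871; θ=atan2(y, x)=-51.4818° <0 so +360° → 308.5182° ≈ 308.5°
Leg 5: φ1=0.7636391, φ2=0.3051534, Δφ=-0.4584858, Δλ=0.9095958 rad; a=sin²(Δφ/2)+cosφ1·cosφ2·sin²(Δλ/2)=0.1845838229; c=2·atan2(√a, √(1-a))=0.888170849; dist=6371·c=5658.536 ≈ 5658.5 km; running total=44629.1 km
Leg 5 bearing: y=sinΔλ·cosφ2=0.75279269, x=cosφ1·sinφ2-sinφ1·cosφ2·cosΔλ=-0.18802583; θ=atan2(y, x)=104.0239° ≈ 104.0°
Leg 6: φ1=0.3051534, φ2=-0.2802074, Δφ=-0.5853607, Δλ=3.3560727 rad; a=sin²(Δφ/2)+cosφ1·cosφ2·sin²(Δλ/2)=0.9893434857; c=2·atan2(√a, √(1-a))=2.934763403; dist=6371·c=18697.378 ≈ 18697.4 km; running total=63326.5 km
Leg 6 bearing: y=sinΔλ·cosφ2=-0.20453825, x=cosφ1·sinφ2-sinφ1·cosφ2·cosΔλ=0.01832798; θ=atan2(y, x)=-84.8796° <0 so +360° → 275.1204° ≈ 275.1°
Leg 7: φ1=-0.2802074, φ2=1.1831133, Δφ=1.4633207, Δλ=-2.8125859 rad; a=sin²(Δφ/2)+cosφ1·cosφ2·sin²(Δλ/2)=0.7999224924; c=2·atan2(√a, √(1-a))=2.214103681; dist=6371·c=14106.055 ≈ 14106.1 km; running total=77432.6 km
Leg 7 bearing: y=sinΔλ·cosφ2=-0.12214737, x=cosφ1·sinφ2-sinφ1·cosφ2·cosΔλ=0.79073764; θ=atan2(y, x)=-8.7812° <0 so +360° → 351.2188° ≈ 351.2°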